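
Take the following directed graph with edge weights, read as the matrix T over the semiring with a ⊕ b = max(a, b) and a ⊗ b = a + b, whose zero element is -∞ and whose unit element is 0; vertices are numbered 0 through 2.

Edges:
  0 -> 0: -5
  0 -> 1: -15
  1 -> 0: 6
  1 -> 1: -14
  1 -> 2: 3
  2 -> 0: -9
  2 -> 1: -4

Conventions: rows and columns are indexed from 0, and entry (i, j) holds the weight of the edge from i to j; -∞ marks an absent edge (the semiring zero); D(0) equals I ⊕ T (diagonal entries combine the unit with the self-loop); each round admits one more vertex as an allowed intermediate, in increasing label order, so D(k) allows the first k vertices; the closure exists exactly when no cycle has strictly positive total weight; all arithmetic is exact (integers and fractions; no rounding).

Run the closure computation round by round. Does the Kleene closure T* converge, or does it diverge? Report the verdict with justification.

D(0):
  [0, -15, -∞]
  [6, 0, 3]
  [-9, -4, 0]
D(1):
  [0, -15, -∞]
  [6, 0, 3]
  [-9, -4, 0]
D(2):
  [0, -15, -12]
  [6, 0, 3]
  [2, -4, 0]
D(3):
  [0, -15, -12]
  [6, 0, 3]
  [2, -4, 0]
Key observation: every diagonal entry stays at the unit through all rounds, so no improving cycle exists.
Answer: CONVERGES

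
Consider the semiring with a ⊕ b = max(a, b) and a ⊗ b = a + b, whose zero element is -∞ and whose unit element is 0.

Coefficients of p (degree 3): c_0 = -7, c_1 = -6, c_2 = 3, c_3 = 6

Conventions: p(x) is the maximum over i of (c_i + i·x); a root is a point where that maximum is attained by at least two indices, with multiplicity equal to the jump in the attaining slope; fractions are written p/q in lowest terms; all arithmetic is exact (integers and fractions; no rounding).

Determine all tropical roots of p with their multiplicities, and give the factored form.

hull edge (i=0, c=-7) to (i=2, c=3): slope 5, span 2
hull edge (i=2, c=3) to (i=3, c=6): slope 3, span 1
Factored form: p(x) = 6 ⊗ (x ⊕ (-5)) ⊗ (x ⊕ (-5)) ⊗ (x ⊕ (-3))
Answer: roots = -5 (mult 2), -3 (mult 1)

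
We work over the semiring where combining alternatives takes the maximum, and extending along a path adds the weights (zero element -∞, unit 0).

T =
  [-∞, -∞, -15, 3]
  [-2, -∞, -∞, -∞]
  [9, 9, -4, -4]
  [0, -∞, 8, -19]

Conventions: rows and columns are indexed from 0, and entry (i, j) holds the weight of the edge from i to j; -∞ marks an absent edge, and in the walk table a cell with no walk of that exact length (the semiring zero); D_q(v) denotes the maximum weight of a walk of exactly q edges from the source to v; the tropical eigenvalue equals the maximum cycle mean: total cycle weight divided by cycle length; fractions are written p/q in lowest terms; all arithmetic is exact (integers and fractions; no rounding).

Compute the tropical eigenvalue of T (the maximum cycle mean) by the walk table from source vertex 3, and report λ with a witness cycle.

q=0: [-∞, -∞, -∞, 0]
q=1: [0, -∞, 8, -19]
q=2: [17, 17, 4, 4]
q=3: [15, 13, 12, 20]
q=4: [21, 21, 28, 18]
Optimal cycle mean attained by: cycle 0->3->2->0, total 3 + 8 + 9, length 3.
Answer: λ = 20/3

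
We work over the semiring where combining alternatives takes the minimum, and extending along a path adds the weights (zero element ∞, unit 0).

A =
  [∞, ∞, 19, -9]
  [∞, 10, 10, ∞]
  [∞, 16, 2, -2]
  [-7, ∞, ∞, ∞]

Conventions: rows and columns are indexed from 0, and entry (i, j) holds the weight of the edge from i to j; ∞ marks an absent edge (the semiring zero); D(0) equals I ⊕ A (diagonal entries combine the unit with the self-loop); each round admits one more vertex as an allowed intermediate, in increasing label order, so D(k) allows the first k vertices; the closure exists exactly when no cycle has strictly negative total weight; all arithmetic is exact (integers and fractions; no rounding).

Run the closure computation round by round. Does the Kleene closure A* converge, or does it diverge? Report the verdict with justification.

D(0):
  [0, ∞, 19, -9]
  [∞, 0, 10, ∞]
  [∞, 16, 0, -2]
  [-7, ∞, ∞, 0]
Detection: at round 1, diagonal entry (3, 3) turns strictly negative.
Key observation: the cycle 3->0->3 has total weight (-7) + (-9), which is strictly negative.
Answer: DIVERGES — negative cycle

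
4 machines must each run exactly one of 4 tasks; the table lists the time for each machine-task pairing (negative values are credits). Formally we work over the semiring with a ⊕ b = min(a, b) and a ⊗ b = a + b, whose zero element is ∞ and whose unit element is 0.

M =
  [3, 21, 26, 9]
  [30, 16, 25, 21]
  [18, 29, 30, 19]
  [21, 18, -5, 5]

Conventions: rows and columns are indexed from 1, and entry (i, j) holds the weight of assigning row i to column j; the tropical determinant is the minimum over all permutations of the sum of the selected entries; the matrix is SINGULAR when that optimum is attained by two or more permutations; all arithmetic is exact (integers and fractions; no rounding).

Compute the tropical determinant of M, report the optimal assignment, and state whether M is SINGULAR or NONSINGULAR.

σ = (1, 2, 3, 4): 3 + 16 + 30 + 5 = 54
σ = (1, 2, 4, 3): 3 + 16 + 19 + (-5) = 33
σ = (1, 3, 2, 4): 3 + 25 + 29 + 5 = 62
σ = (1, 3, 4, 2): 3 + 25 + 19 + 18 = 65
σ = (1, 4, 2, 3): 3 + 21 + 29 + (-5) = 48
σ = (1, 4, 3, 2): 3 + 21 + 30 + 18 = 72
σ = (2, 1, 3, 4): 21 + 30 + 30 + 5 = 86
σ = (2, 1, 4, 3): 21 + 30 + 19 + (-5) = 65
σ = (2, 3, 1, 4): 21 + 25 + 18 + 5 = 69
σ = (2, 3, 4, 1): 21 + 25 + 19 + 21 = 86
σ = (2, 4, 1, 3): 21 + 21 + 18 + (-5) = 55
σ = (2, 4, 3, 1): 21 + 21 + 30 + 21 = 93
σ = (3, 1, 2, 4): 26 + 30 + 29 + 5 = 90
σ = (3, 1, 4, 2): 26 + 30 + 19 + 18 = 93
σ = (3, 2, 1, 4): 26 + 16 + 18 + 5 = 65
σ = (3, 2, 4, 1): 26 + 16 + 19 + 21 = 82
σ = (3, 4, 1, 2): 26 + 21 + 18 + 18 = 83
σ = (3, 4, 2, 1): 26 + 21 + 29 + 21 = 97
σ = (4, 1, 2, 3): 9 + 30 + 29 + (-5) = 63
σ = (4, 1, 3, 2): 9 + 30 + 30 + 18 = 87
σ = (4, 2, 1, 3): 9 + 16 + 18 + (-5) = 38
σ = (4, 2, 3, 1): 9 + 16 + 30 + 21 = 76
σ = (4, 3, 1, 2): 9 + 25 + 18 + 18 = 70
σ = (4, 3, 2, 1): 9 + 25 + 29 + 21 = 84
Optimal value attained by: σ = (1, 2, 4, 3).
Answer: det⊕(M) = 33; verdict: NONSINGULAR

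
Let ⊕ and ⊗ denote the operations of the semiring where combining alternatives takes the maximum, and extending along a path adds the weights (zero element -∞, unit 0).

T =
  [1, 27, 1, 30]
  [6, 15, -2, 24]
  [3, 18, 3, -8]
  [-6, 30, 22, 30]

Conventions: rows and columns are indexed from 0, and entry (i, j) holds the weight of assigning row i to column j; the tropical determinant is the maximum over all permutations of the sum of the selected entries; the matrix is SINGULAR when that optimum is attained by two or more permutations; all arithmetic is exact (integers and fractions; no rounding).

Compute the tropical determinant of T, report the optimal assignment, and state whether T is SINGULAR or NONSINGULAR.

σ = (0, 1, 2, 3): 1 + 15 + 3 + 30 = 49
σ = (0, 1, 3, 2): 1 + 15 + (-8) + 22 = 30
σ = (0, 2, 1, 3): 1 + (-2) + 18 + 30 = 47
σ = (0, 2, 3, 1): 1 + (-2) + (-8) + 30 = 21
σ = (0, 3, 1, 2): 1 + 24 + 18 + 22 = 65
σ = (0, 3, 2, 1): 1 + 24 + 3 + 30 = 58
σ = (1, 0, 2, 3): 27 + 6 + 3 + 30 = 66
σ = (1, 0, 3, 2): 27 + 6 + (-8) + 22 = 47
σ = (1, 2, 0, 3): 27 + (-2) + 3 + 30 = 58
σ = (1, 2, 3, 0): 27 + (-2) + (-8) + (-6) = 11
σ = (1, 3, 0, 2): 27 + 24 + 3 + 22 = 76
σ = (1, 3, 2, 0): 27 + 24 + 3 + (-6) = 48
σ = (2, 0, 1, 3): 1 + 6 + 18 + 30 = 55
σ = (2, 0, 3, 1): 1 + 6 + (-8) + 30 = 29
σ = (2, 1, 0, 3): 1 + 15 + 3 + 30 = 49
σ = (2, 1, 3, 0): 1 + 15 + (-8) + (-6) = 2
σ = (2, 3, 0, 1): 1 + 24 + 3 + 30 = 58
σ = (2, 3, 1, 0): 1 + 24 + 18 + (-6) = 37
σ = (3, 0, 1, 2): 30 + 6 + 18 + 22 = 76
σ = (3, 0, 2, 1): 30 + 6 + 3 + 30 = 69
σ = (3, 1, 0, 2): 30 + 15 + 3 + 22 = 70
σ = (3, 1, 2, 0): 30 + 15 + 3 + (-6) = 42
σ = (3, 2, 0, 1): 30 + (-2) + 3 + 30 = 61
σ = (3, 2, 1, 0): 30 + (-2) + 18 + (-6) = 40
Optimal value attained by: σ = (1, 3, 0, 2).
Answer: det⊕(T) = 76; verdict: SINGULAR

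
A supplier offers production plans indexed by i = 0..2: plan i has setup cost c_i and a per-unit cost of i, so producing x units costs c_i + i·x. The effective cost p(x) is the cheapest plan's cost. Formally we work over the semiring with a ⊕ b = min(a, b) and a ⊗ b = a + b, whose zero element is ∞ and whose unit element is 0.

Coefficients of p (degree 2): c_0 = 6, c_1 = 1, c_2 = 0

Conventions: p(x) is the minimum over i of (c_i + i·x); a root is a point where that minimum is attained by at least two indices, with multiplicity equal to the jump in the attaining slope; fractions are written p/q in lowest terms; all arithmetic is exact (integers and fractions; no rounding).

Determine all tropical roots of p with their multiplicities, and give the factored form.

hull edge (i=0, c=6) to (i=1, c=1): slope -5, span 1
hull edge (i=1, c=1) to (i=2, c=0): slope -1, span 1
Factored form: p(x) = 0 ⊗ (x ⊕ 1) ⊗ (x ⊕ 5)
Answer: roots = 1 (mult 1), 5 (mult 1)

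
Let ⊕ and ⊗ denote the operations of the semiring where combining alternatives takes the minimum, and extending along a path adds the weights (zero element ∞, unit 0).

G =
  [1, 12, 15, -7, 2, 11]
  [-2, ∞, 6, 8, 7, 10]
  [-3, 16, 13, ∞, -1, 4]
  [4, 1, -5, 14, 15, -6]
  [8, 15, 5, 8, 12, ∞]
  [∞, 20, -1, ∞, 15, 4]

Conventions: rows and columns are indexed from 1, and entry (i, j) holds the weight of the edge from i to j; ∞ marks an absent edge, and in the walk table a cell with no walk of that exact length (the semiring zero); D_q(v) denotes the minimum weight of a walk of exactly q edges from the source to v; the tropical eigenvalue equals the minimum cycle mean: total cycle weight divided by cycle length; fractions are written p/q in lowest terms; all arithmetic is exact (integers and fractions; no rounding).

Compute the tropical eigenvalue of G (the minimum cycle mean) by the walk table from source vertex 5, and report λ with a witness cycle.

q=0: [∞, ∞, ∞, ∞, 0, ∞]
q=1: [8, 15, 5, 8, 12, ∞]
q=2: [2, 9, 3, 1, 4, 2]
q=3: [0, 2, -4, -5, 2, -5]
q=4: [-7, -4, -10, -7, -5, -11]
q=5: [-13, -6, -12, -14, -11, -13]
q=6: [-15, -13, -19, -20, -13, -20]
Optimal cycle mean attained by: cycle 1->4->3->1, total (-7) + (-5) + (-3), length 3.
Answer: λ = -5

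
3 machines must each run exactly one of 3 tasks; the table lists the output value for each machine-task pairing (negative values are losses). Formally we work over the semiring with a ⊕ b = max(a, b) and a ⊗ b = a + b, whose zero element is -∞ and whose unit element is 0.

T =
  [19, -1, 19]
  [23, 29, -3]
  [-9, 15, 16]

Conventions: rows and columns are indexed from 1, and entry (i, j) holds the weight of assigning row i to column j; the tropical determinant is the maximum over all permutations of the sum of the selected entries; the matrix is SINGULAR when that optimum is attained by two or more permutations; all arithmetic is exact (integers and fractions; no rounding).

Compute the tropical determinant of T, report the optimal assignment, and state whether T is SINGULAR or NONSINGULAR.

σ = (1, 2, 3): 19 + 29 + 16 = 64
σ = (1, 3, 2): 19 + (-3) + 15 = 31
σ = (2, 1, 3): (-1) + 23 + 16 = 38
σ = (2, 3, 1): (-1) + (-3) + (-9) = -13
σ = (3, 1, 2): 19 + 23 + 15 = 57
σ = (3, 2, 1): 19 + 29 + (-9) = 39
Optimal value attained by: σ = (1, 2, 3).
Answer: det⊕(T) = 64; verdict: NONSINGULAR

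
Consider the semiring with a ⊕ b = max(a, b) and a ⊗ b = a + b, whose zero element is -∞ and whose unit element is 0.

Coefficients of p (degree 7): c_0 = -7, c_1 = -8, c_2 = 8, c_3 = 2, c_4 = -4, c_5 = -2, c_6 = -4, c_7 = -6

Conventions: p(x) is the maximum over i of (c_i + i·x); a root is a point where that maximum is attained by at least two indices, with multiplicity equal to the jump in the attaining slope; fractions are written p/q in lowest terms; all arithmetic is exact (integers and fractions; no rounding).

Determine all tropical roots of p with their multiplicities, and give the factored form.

hull edge (i=0, c=-7) to (i=2, c=8): slope 15/2, span 2
hull edge (i=2, c=8) to (i=7, c=-6): slope -14/5, span 5
Factored form: p(x) = -6 ⊗ (x ⊕ (-15/2)) ⊗ (x ⊕ (-15/2)) ⊗ (x ⊕ 14/5) ⊗ (x ⊕ 14/5) ⊗ (x ⊕ 14/5) ⊗ (x ⊕ 14/5) ⊗ (x ⊕ 14/5)
Answer: roots = -15/2 (mult 2), 14/5 (mult 5)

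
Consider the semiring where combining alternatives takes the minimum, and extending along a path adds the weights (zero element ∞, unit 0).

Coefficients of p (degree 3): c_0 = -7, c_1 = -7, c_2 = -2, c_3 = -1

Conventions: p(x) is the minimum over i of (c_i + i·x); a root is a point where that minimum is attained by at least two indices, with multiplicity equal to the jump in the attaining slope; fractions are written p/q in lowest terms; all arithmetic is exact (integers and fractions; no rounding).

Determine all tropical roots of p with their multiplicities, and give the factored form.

hull edge (i=0, c=-7) to (i=1, c=-7): slope 0, span 1
hull edge (i=1, c=-7) to (i=3, c=-1): slope 3, span 2
Factored form: p(x) = -1 ⊗ (x ⊕ (-3)) ⊗ (x ⊕ (-3)) ⊗ (x ⊕ 0)
Answer: roots = -3 (mult 2), 0 (mult 1)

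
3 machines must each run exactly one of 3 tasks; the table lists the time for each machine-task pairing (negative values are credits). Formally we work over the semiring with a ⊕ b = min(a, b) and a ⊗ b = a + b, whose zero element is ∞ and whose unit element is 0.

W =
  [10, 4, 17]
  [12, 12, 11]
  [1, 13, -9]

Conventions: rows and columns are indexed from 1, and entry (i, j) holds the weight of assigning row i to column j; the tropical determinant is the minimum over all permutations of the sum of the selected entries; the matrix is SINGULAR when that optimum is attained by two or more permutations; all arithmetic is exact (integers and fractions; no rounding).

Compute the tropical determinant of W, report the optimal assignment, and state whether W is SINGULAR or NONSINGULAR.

σ = (1, 2, 3): 10 + 12 + (-9) = 13
σ = (1, 3, 2): 10 + 11 + 13 = 34
σ = (2, 1, 3): 4 + 12 + (-9) = 7
σ = (2, 3, 1): 4 + 11 + 1 = 16
σ = (3, 1, 2): 17 + 12 + 13 = 42
σ = (3, 2, 1): 17 + 12 + 1 = 30
Optimal value attained by: σ = (2, 1, 3).
Answer: det⊕(W) = 7; verdict: NONSINGULAR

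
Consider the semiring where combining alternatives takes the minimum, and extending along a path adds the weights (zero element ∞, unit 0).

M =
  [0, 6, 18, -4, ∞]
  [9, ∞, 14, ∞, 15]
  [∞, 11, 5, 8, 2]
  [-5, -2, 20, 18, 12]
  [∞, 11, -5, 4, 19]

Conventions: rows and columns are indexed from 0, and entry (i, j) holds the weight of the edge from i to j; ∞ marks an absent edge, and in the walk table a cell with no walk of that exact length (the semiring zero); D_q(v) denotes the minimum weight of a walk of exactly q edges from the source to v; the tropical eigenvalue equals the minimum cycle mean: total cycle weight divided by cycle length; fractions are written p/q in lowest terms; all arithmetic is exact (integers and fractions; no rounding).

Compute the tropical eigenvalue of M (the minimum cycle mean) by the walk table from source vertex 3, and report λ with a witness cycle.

q=0: [∞, ∞, ∞, 0, ∞]
q=1: [-5, -2, 20, 18, 12]
q=2: [-5, 1, 7, -9, 13]
q=3: [-14, -11, 8, -9, 3]
q=4: [-14, -11, -2, -18, 3]
q=5: [-23, -20, -2, -18, -6]
Optimal cycle mean attained by: cycle 0->3->0, total (-4) + (-5), length 2.
Answer: λ = -9/2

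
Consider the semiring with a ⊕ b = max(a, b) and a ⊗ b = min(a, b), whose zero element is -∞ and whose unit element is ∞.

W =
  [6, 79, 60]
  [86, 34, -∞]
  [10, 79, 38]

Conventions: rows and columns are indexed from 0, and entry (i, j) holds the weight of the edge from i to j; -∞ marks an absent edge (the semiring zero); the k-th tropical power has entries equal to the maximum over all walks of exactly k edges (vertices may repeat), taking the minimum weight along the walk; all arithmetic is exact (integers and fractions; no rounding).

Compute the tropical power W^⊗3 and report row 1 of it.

W^⊗2:
  [79, 60, 38]
  [34, 79, 60]
  [79, 38, 38]
W^⊗3:
  [60, 79, 60]
  [79, 60, 38]
  [38, 79, 60]
Answer: row 1 of W^⊗3 = [79, 60, 38]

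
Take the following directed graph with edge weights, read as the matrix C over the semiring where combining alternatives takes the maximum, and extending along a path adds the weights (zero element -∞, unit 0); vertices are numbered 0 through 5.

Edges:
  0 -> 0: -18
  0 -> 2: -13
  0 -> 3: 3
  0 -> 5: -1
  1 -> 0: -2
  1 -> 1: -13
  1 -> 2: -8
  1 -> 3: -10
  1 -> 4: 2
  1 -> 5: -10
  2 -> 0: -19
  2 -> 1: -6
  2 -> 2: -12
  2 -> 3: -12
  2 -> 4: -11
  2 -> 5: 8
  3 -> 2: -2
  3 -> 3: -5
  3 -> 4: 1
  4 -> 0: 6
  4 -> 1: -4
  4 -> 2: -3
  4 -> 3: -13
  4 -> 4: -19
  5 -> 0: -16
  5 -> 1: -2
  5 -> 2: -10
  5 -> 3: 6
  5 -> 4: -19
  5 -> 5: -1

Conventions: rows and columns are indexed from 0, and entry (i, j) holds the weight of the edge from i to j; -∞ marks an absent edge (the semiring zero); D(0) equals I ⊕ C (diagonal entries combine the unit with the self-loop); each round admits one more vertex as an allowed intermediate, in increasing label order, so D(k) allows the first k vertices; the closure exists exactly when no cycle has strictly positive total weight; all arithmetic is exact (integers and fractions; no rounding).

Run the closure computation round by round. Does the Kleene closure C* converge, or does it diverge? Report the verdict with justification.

D(0):
  [0, -∞, -13, 3, -∞, -1]
  [-2, 0, -8, -10, 2, -10]
  [-19, -6, 0, -12, -11, 8]
  [-∞, -∞, -2, 0, 1, -∞]
  [6, -4, -3, -13, 0, -∞]
  [-16, -2, -10, 6, -19, 0]
D(1):
  [0, -∞, -13, 3, -∞, -1]
  [-2, 0, -8, 1, 2, -3]
  [-19, -6, 0, -12, -11, 8]
  [-∞, -∞, -2, 0, 1, -∞]
  [6, -4, -3, 9, 0, 5]
  [-16, -2, -10, 6, -19, 0]
D(2):
  [0, -∞, -13, 3, -∞, -1]
  [-2, 0, -8, 1, 2, -3]
  [-8, -6, 0, -5, -4, 8]
  [-∞, -∞, -2, 0, 1, -∞]
  [6, -4, -3, 9, 0, 5]
  [-4, -2, -10, 6, 0, 0]
D(3):
  [0, -19, -13, 3, -17, -1]
  [-2, 0, -8, 1, 2, 0]
  [-8, -6, 0, -5, -4, 8]
  [-10, -8, -2, 0, 1, 6]
  [6, -4, -3, 9, 0, 5]
  [-4, -2, -10, 6, 0, 0]
Detection: at round 4, diagonal entry (4, 4) turns strictly positive.
Key observation: the cycle 4->0->3->2->1->4 has total weight 6 + 3 + (-2) + (-6) + 2, which is strictly positive.
Answer: DIVERGES — positive cycle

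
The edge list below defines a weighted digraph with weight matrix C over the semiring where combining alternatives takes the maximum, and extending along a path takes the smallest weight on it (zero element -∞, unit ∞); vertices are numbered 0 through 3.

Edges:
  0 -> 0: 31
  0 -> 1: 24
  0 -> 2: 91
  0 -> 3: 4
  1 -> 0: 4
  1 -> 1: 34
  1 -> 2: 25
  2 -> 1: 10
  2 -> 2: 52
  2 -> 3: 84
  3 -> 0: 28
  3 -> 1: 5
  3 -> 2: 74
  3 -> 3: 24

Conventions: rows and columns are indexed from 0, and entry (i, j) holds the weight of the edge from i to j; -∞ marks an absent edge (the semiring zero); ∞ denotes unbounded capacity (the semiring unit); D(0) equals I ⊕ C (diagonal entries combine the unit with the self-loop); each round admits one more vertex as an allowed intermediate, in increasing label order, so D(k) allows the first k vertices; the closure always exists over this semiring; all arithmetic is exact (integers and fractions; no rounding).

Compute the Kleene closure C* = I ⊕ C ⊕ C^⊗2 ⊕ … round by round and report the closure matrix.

D(0):
  [∞, 24, 91, 4]
  [4, ∞, 25, -∞]
  [-∞, 10, ∞, 84]
  [28, 5, 74, ∞]
D(1):
  [∞, 24, 91, 4]
  [4, ∞, 25, 4]
  [-∞, 10, ∞, 84]
  [28, 24, 74, ∞]
D(2):
  [∞, 24, 91, 4]
  [4, ∞, 25, 4]
  [4, 10, ∞, 84]
  [28, 24, 74, ∞]
D(3):
  [∞, 24, 91, 84]
  [4, ∞, 25, 25]
  [4, 10, ∞, 84]
  [28, 24, 74, ∞]
D(4):
  [∞, 24, 91, 84]
  [25, ∞, 25, 25]
  [28, 24, ∞, 84]
  [28, 24, 74, ∞]
Answer: C* = [[∞, 24, 91, 84], [25, ∞, 25, 25], [28, 24, ∞, 84], [28, 24, 74, ∞]]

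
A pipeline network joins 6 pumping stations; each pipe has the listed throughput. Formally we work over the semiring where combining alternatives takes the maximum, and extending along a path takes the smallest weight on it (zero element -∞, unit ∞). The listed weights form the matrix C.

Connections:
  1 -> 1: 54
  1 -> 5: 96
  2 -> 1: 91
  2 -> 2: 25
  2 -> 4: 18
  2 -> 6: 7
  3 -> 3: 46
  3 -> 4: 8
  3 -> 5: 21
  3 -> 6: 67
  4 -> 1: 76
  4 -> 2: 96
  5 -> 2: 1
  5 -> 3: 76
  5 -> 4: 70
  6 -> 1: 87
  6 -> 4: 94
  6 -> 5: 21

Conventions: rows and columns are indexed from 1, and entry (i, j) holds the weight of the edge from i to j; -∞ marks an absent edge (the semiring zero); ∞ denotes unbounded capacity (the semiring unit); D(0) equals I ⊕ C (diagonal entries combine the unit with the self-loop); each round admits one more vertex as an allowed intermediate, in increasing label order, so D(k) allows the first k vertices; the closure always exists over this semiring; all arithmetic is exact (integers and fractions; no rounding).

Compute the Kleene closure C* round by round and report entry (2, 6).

D(0):
  [∞, -∞, -∞, -∞, 96, -∞]
  [91, ∞, -∞, 18, -∞, 7]
  [-∞, -∞, ∞, 8, 21, 67]
  [76, 96, -∞, ∞, -∞, -∞]
  [-∞, 1, 76, 70, ∞, -∞]
  [87, -∞, -∞, 94, 21, ∞]
D(1):
  [∞, -∞, -∞, -∞, 96, -∞]
  [91, ∞, -∞, 18, 91, 7]
  [-∞, -∞, ∞, 8, 21, 67]
  [76, 96, -∞, ∞, 76, -∞]
  [-∞, 1, 76, 70, ∞, -∞]
  [87, -∞, -∞, 94, 87, ∞]
D(2):
  [∞, -∞, -∞, -∞, 96, -∞]
  [91, ∞, -∞, 18, 91, 7]
  [-∞, -∞, ∞, 8, 21, 67]
  [91, 96, -∞, ∞, 91, 7]
  [1, 1, 76, 70, ∞, 1]
  [87, -∞, -∞, 94, 87, ∞]
D(3):
  [∞, -∞, -∞, -∞, 96, -∞]
  [91, ∞, -∞, 18, 91, 7]
  [-∞, -∞, ∞, 8, 21, 67]
  [91, 96, -∞, ∞, 91, 7]
  [1, 1, 76, 70, ∞, 67]
  [87, -∞, -∞, 94, 87, ∞]
D(4):
  [∞, -∞, -∞, -∞, 96, -∞]
  [91, ∞, -∞, 18, 91, 7]
  [8, 8, ∞, 8, 21, 67]
  [91, 96, -∞, ∞, 91, 7]
  [70, 70, 76, 70, ∞, 67]
  [91, 94, -∞, 94, 91, ∞]
D(5):
  [∞, 70, 76, 70, 96, 67]
  [91, ∞, 76, 70, 91, 67]
  [21, 21, ∞, 21, 21, 67]
  [91, 96, 76, ∞, 91, 67]
  [70, 70, 76, 70, ∞, 67]
  [91, 94, 76, 94, 91, ∞]
D(6):
  [∞, 70, 76, 70, 96, 67]
  [91, ∞, 76, 70, 91, 67]
  [67, 67, ∞, 67, 67, 67]
  [91, 96, 76, ∞, 91, 67]
  [70, 70, 76, 70, ∞, 67]
  [91, 94, 76, 94, 91, ∞]
Answer: C*[2][6] = 67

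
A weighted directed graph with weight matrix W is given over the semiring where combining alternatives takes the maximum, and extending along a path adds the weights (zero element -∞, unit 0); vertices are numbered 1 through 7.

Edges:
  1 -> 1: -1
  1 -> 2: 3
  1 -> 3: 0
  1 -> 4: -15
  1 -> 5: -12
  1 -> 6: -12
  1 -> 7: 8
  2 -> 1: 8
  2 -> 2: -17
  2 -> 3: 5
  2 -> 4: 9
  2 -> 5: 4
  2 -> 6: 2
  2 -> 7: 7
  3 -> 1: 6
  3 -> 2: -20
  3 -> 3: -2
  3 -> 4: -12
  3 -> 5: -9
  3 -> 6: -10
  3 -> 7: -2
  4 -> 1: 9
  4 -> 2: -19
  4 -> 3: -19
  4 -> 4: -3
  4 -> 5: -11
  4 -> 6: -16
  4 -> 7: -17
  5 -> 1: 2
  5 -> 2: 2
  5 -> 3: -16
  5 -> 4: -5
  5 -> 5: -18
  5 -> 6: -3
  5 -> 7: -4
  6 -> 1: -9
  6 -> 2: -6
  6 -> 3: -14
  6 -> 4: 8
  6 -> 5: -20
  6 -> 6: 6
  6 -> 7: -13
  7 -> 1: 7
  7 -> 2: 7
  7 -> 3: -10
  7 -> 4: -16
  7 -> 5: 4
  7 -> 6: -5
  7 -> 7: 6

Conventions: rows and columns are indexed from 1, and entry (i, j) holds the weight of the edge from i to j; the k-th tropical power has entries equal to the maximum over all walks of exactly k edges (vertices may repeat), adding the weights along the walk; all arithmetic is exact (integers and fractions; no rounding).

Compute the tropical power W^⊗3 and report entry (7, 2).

W^⊗2:
  [15, 15, 8, 12, 12, 5, 14]
  [18, 14, 8, 10, 11, 8, 16]
  [5, 9, 6, -2, 2, -4, 14]
  [8, 12, 9, -6, -3, -3, 17]
  [10, 5, 7, 11, 6, 4, 10]
  [17, 0, -1, 14, -2, 12, 1]
  [15, 13, 12, 16, 11, 9, 15]
W^⊗3:
  [23, 21, 20, 24, 19, 17, 23]
  [23, 23, 19, 23, 20, 16, 26]
  [21, 21, 14, 18, 18, 11, 20]
  [24, 24, 17, 21, 21, 14, 23]
  [20, 17, 10, 14, 14, 10, 18]
  [23, 20, 17, 20, 5, 18, 25]
  [25, 22, 18, 22, 19, 15, 23]
Key observation: the optimum is the walk 7->1->7->2, with weight 7 + 8 + 7 = 22.
Optimal value attained by: walk 7->1->7->2.
Answer: (W^⊗3)[7][2] = 22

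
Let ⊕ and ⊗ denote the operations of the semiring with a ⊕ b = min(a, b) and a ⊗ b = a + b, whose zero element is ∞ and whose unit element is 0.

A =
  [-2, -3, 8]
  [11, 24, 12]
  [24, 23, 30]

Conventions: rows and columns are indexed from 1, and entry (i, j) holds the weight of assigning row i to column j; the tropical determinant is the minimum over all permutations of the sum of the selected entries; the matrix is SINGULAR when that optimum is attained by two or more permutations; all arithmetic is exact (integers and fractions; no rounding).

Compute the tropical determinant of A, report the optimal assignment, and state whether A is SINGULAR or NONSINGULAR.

σ = (1, 2, 3): (-2) + 24 + 30 = 52
σ = (1, 3, 2): (-2) + 12 + 23 = 33
σ = (2, 1, 3): (-3) + 11 + 30 = 38
σ = (2, 3, 1): (-3) + 12 + 24 = 33
σ = (3, 1, 2): 8 + 11 + 23 = 42
σ = (3, 2, 1): 8 + 24 + 24 = 56
Optimal value attained by: σ = (1, 3, 2).
Answer: det⊕(A) = 33; verdict: SINGULAR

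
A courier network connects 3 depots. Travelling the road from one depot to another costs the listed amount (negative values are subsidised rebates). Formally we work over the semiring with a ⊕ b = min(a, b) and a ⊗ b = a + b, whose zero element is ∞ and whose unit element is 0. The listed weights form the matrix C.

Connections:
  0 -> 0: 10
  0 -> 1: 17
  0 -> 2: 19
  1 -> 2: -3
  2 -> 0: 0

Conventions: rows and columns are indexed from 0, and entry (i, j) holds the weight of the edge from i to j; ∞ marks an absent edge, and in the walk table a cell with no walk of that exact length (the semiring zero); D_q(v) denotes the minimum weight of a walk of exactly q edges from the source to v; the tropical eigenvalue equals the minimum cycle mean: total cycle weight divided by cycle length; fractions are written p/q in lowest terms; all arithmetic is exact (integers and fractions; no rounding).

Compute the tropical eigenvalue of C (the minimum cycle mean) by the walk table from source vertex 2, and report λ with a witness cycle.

q=0: [∞, ∞, 0]
q=1: [0, ∞, ∞]
q=2: [10, 17, 19]
q=3: [19, 27, 14]
Optimal cycle mean attained by: cycle 0->1->2->0, total 17 + (-3) + 0, length 3.
Answer: λ = 14/3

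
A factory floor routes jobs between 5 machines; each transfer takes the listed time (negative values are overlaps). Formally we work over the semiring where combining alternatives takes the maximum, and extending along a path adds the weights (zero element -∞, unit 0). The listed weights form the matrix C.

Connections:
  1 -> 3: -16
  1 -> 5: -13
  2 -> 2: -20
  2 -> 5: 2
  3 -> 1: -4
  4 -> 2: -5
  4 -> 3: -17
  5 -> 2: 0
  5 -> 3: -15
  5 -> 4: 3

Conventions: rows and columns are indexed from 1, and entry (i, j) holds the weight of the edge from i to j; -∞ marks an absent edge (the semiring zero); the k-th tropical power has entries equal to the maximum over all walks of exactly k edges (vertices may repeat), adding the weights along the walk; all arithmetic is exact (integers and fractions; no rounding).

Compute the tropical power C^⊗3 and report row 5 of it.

C^⊗2:
  [-20, -13, -28, -10, -∞]
  [-∞, 2, -13, 5, -18]
  [-∞, -∞, -20, -∞, -17]
  [-21, -25, -∞, -∞, -3]
  [-19, -2, -14, -∞, 2]
C^⊗3:
  [-32, -15, -27, -∞, -11]
  [-17, 0, -12, -15, 4]
  [-24, -17, -32, -14, -∞]
  [-∞, -3, -18, 0, -23]
  [-18, 2, -13, 5, 0]
Answer: row 5 of C^⊗3 = [-18, 2, -13, 5, 0]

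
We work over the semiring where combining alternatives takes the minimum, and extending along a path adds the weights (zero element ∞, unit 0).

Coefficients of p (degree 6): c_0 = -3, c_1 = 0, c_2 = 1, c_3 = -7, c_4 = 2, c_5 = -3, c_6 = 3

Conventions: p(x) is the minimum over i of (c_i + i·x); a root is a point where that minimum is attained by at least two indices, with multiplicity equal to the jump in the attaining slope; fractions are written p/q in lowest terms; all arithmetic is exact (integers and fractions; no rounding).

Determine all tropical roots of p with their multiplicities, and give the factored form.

hull edge (i=0, c=-3) to (i=3, c=-7): slope -4/3, span 3
hull edge (i=3, c=-7) to (i=5, c=-3): slope 2, span 2
hull edge (i=5, c=-3) to (i=6, c=3): slope 6, span 1
Factored form: p(x) = 3 ⊗ (x ⊕ (-6)) ⊗ (x ⊕ (-2)) ⊗ (x ⊕ (-2)) ⊗ (x ⊕ 4/3) ⊗ (x ⊕ 4/3) ⊗ (x ⊕ 4/3)
Answer: roots = -6 (mult 1), -2 (mult 2), 4/3 (mult 3)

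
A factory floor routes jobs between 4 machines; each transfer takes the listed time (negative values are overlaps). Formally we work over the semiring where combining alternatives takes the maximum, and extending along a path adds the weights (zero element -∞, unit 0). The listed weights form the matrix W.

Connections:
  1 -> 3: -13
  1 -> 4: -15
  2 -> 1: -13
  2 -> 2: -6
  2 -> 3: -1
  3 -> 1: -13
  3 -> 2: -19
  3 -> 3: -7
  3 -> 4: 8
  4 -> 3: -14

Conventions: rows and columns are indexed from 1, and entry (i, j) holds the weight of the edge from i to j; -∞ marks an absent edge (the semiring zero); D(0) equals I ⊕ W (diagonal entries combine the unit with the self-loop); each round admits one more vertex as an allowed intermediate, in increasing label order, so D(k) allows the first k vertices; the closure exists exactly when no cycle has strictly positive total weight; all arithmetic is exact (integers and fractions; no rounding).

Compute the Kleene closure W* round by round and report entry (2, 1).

D(0):
  [0, -∞, -13, -15]
  [-13, 0, -1, -∞]
  [-13, -19, 0, 8]
  [-∞, -∞, -14, 0]
D(1):
  [0, -∞, -13, -15]
  [-13, 0, -1, -28]
  [-13, -19, 0, 8]
  [-∞, -∞, -14, 0]
D(2):
  [0, -∞, -13, -15]
  [-13, 0, -1, -28]
  [-13, -19, 0, 8]
  [-∞, -∞, -14, 0]
D(3):
  [0, -32, -13, -5]
  [-13, 0, -1, 7]
  [-13, -19, 0, 8]
  [-27, -33, -14, 0]
D(4):
  [0, -32, -13, -5]
  [-13, 0, -1, 7]
  [-13, -19, 0, 8]
  [-27, -33, -14, 0]
Answer: W*[2][1] = -13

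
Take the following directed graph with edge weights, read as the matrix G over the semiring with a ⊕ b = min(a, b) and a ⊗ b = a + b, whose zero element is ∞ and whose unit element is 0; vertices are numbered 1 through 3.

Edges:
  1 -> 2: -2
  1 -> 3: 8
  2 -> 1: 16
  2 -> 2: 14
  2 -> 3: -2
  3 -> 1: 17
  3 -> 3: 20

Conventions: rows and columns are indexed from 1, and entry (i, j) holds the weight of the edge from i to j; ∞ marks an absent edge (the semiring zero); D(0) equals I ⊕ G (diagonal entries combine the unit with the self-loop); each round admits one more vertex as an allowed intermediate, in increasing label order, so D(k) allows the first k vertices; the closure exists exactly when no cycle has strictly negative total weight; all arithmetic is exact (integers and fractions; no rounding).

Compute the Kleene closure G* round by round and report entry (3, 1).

D(0):
  [0, -2, 8]
  [16, 0, -2]
  [17, ∞, 0]
D(1):
  [0, -2, 8]
  [16, 0, -2]
  [17, 15, 0]
D(2):
  [0, -2, -4]
  [16, 0, -2]
  [17, 15, 0]
D(3):
  [0, -2, -4]
  [15, 0, -2]
  [17, 15, 0]
Answer: G*[3][1] = 17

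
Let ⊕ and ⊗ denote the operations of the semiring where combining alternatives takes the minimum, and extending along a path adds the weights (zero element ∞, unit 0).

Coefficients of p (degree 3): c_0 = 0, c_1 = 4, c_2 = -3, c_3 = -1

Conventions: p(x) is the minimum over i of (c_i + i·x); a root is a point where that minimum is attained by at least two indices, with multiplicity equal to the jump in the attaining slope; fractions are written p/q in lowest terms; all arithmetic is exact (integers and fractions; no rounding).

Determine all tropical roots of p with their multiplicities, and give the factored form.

hull edge (i=0, c=0) to (i=2, c=-3): slope -3/2, span 2
hull edge (i=2, c=-3) to (i=3, c=-1): slope 2, span 1
Factored form: p(x) = -1 ⊗ (x ⊕ (-2)) ⊗ (x ⊕ 3/2) ⊗ (x ⊕ 3/2)
Answer: roots = -2 (mult 1), 3/2 (mult 2)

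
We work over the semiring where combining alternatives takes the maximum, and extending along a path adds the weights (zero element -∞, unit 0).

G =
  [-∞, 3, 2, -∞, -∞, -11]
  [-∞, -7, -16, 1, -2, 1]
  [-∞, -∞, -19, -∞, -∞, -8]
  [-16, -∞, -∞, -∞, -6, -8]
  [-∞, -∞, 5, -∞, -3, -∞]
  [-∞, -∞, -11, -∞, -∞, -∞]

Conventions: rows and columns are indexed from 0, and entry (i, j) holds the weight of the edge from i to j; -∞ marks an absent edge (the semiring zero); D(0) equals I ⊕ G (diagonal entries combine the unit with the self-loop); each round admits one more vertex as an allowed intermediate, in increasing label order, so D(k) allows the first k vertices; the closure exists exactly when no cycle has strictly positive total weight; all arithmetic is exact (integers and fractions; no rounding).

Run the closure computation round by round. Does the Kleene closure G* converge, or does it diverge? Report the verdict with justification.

D(0):
  [0, 3, 2, -∞, -∞, -11]
  [-∞, 0, -16, 1, -2, 1]
  [-∞, -∞, 0, -∞, -∞, -8]
  [-16, -∞, -∞, 0, -6, -8]
  [-∞, -∞, 5, -∞, 0, -∞]
  [-∞, -∞, -11, -∞, -∞, 0]
D(1):
  [0, 3, 2, -∞, -∞, -11]
  [-∞, 0, -16, 1, -2, 1]
  [-∞, -∞, 0, -∞, -∞, -8]
  [-16, -13, -14, 0, -6, -8]
  [-∞, -∞, 5, -∞, 0, -∞]
  [-∞, -∞, -11, -∞, -∞, 0]
D(2):
  [0, 3, 2, 4, 1, 4]
  [-∞, 0, -16, 1, -2, 1]
  [-∞, -∞, 0, -∞, -∞, -8]
  [-16, -13, -14, 0, -6, -8]
  [-∞, -∞, 5, -∞, 0, -∞]
  [-∞, -∞, -11, -∞, -∞, 0]
D(3):
  [0, 3, 2, 4, 1, 4]
  [-∞, 0, -16, 1, -2, 1]
  [-∞, -∞, 0, -∞, -∞, -8]
  [-16, -13, -14, 0, -6, -8]
  [-∞, -∞, 5, -∞, 0, -3]
  [-∞, -∞, -11, -∞, -∞, 0]
D(4):
  [0, 3, 2, 4, 1, 4]
  [-15, 0, -13, 1, -2, 1]
  [-∞, -∞, 0, -∞, -∞, -8]
  [-16, -13, -14, 0, -6, -8]
  [-∞, -∞, 5, -∞, 0, -3]
  [-∞, -∞, -11, -∞, -∞, 0]
D(5):
  [0, 3, 6, 4, 1, 4]
  [-15, 0, 3, 1, -2, 1]
  [-∞, -∞, 0, -∞, -∞, -8]
  [-16, -13, -1, 0, -6, -8]
  [-∞, -∞, 5, -∞, 0, -3]
  [-∞, -∞, -11, -∞, -∞, 0]
D(6):
  [0, 3, 6, 4, 1, 4]
  [-15, 0, 3, 1, -2, 1]
  [-∞, -∞, 0, -∞, -∞, -8]
  [-16, -13, -1, 0, -6, -8]
  [-∞, -∞, 5, -∞, 0, -3]
  [-∞, -∞, -11, -∞, -∞, 0]
Key observation: every diagonal entry stays at the unit through all rounds, so no improving cycle exists.
Answer: CONVERGES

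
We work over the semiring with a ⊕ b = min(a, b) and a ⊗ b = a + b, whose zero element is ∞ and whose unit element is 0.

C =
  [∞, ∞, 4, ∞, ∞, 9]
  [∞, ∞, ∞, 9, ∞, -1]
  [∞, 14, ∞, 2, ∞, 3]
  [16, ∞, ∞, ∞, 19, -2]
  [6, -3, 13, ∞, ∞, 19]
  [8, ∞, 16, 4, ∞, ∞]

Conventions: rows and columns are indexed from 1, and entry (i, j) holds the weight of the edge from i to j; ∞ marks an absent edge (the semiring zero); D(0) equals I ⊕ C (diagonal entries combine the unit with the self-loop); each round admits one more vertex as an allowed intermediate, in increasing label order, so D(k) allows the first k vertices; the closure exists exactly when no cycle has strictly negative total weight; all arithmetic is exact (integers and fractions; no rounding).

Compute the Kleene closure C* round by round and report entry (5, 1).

D(0):
  [0, ∞, 4, ∞, ∞, 9]
  [∞, 0, ∞, 9, ∞, -1]
  [∞, 14, 0, 2, ∞, 3]
  [16, ∞, ∞, 0, 19, -2]
  [6, -3, 13, ∞, 0, 19]
  [8, ∞, 16, 4, ∞, 0]
D(1):
  [0, ∞, 4, ∞, ∞, 9]
  [∞, 0, ∞, 9, ∞, -1]
  [∞, 14, 0, 2, ∞, 3]
  [16, ∞, 20, 0, 19, -2]
  [6, -3, 10, ∞, 0, 15]
  [8, ∞, 12, 4, ∞, 0]
D(2):
  [0, ∞, 4, ∞, ∞, 9]
  [∞, 0, ∞, 9, ∞, -1]
  [∞, 14, 0, 2, ∞, 3]
  [16, ∞, 20, 0, 19, -2]
  [6, -3, 10, 6, 0, -4]
  [8, ∞, 12, 4, ∞, 0]
D(3):
  [0, 18, 4, 6, ∞, 7]
  [∞, 0, ∞, 9, ∞, -1]
  [∞, 14, 0, 2, ∞, 3]
  [16, 34, 20, 0, 19, -2]
  [6, -3, 10, 6, 0, -4]
  [8, 26, 12, 4, ∞, 0]
D(4):
  [0, 18, 4, 6, 25, 4]
  [25, 0, 29, 9, 28, -1]
  [18, 14, 0, 2, 21, 0]
  [16, 34, 20, 0, 19, -2]
  [6, -3, 10, 6, 0, -4]
  [8, 26, 12, 4, 23, 0]
D(5):
  [0, 18, 4, 6, 25, 4]
  [25, 0, 29, 9, 28, -1]
  [18, 14, 0, 2, 21, 0]
  [16, 16, 20, 0, 19, -2]
  [6, -3, 10, 6, 0, -4]
  [8, 20, 12, 4, 23, 0]
D(6):
  [0, 18, 4, 6, 25, 4]
  [7, 0, 11, 3, 22, -1]
  [8, 14, 0, 2, 21, 0]
  [6, 16, 10, 0, 19, -2]
  [4, -3, 8, 0, 0, -4]
  [8, 20, 12, 4, 23, 0]
Answer: C*[5][1] = 4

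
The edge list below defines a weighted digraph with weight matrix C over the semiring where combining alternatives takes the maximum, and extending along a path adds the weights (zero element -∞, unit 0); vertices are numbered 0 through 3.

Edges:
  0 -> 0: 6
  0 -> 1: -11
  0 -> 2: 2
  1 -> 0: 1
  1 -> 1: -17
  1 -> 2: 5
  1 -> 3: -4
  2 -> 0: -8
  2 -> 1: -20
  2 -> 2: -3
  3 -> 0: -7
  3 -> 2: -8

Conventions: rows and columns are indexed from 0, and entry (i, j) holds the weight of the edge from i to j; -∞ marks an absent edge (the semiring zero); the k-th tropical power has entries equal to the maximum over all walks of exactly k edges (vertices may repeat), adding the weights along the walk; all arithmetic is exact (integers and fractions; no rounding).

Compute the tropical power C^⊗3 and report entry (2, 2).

C^⊗2:
  [12, -5, 8, -15]
  [7, -10, 3, -21]
  [-2, -19, -6, -24]
  [-1, -18, -5, -∞]
C^⊗3:
  [18, 1, 14, -9]
  [13, -4, 9, -14]
  [4, -13, 0, -23]
  [5, -12, 1, -22]
Key observation: the optimum is the walk 2->0->0->2, with weight (-8) + 6 + 2 = 0.
Optimal value attained by: walk 2->0->0->2.
Answer: (C^⊗3)[2][2] = 0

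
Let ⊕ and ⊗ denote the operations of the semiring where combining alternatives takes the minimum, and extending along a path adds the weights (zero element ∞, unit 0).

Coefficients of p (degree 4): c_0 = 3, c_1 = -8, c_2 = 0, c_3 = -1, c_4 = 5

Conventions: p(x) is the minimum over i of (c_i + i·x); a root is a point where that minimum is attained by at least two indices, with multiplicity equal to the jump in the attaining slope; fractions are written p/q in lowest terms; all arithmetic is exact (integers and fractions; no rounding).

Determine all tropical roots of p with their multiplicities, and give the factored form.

hull edge (i=0, c=3) to (i=1, c=-8): slope -11, span 1
hull edge (i=1, c=-8) to (i=3, c=-1): slope 7/2, span 2
hull edge (i=3, c=-1) to (i=4, c=5): slope 6, span 1
Factored form: p(x) = 5 ⊗ (x ⊕ (-6)) ⊗ (x ⊕ (-7/2)) ⊗ (x ⊕ (-7/2)) ⊗ (x ⊕ 11)
Answer: roots = -6 (mult 1), -7/2 (mult 2), 11 (mult 1)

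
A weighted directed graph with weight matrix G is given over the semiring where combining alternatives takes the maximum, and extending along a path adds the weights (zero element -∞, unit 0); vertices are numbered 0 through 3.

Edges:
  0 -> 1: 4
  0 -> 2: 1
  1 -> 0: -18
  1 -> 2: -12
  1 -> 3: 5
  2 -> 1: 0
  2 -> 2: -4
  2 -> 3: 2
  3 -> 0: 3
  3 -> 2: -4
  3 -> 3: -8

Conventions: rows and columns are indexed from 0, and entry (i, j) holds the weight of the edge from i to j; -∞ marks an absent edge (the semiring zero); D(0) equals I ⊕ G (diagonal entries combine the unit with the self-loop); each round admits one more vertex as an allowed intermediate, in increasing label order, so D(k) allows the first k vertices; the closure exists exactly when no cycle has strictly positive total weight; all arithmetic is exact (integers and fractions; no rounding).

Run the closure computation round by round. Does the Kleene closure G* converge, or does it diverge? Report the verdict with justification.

D(0):
  [0, 4, 1, -∞]
  [-18, 0, -12, 5]
  [-∞, 0, 0, 2]
  [3, -∞, -4, 0]
D(1):
  [0, 4, 1, -∞]
  [-18, 0, -12, 5]
  [-∞, 0, 0, 2]
  [3, 7, 4, 0]
Detection: at round 2, diagonal entry (3, 3) turns strictly positive.
Key observation: the cycle 3->0->1->3 has total weight 3 + 4 + 5, which is strictly positive.
Answer: DIVERGES — positive cycle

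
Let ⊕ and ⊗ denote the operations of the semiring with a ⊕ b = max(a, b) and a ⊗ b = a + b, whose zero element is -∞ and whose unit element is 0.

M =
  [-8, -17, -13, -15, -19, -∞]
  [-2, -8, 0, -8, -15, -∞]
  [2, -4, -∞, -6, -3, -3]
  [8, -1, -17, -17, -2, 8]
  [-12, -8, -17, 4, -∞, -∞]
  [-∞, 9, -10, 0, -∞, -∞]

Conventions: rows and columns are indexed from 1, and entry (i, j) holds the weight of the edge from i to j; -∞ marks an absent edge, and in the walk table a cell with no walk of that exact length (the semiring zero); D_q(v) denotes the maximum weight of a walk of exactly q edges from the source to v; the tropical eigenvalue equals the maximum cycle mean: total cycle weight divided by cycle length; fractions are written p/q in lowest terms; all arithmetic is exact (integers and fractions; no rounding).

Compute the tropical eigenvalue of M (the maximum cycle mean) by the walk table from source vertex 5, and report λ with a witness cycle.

q=0: [-∞, -∞, -∞, -∞, 0, -∞]
q=1: [-12, -8, -17, 4, -∞, -∞]
q=2: [12, 3, -8, -13, 2, 12]
q=3: [4, 21, 3, 12, -7, -5]
q=4: [20, 13, 21, 13, 10, 20]
q=5: [23, 29, 13, 20, 18, 21]
q=6: [28, 30, 29, 22, 18, 28]
Optimal cycle mean attained by: cycle 4->6->4, total 8 + 0, length 2.
Answer: λ = 4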